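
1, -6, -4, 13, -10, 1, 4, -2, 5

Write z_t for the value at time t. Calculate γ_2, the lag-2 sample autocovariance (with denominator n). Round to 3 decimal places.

Mean z̄ = (1 − 6 − 4 + 13 − 10 + 1 + 4 − 2 + 5)/9 = 0.2222
Σ_{t=1}^{7}(z_t−z̄)(z_{t+2}−z̄) = -51.9877
γ_2 = -51.9877 / 9 = -5.776

-5.776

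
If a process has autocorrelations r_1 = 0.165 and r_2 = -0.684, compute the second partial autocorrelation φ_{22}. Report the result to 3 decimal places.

φ_{22} = (r_2 − r_1²) / (1 − r_1²)
r_1² = (0.165)² = 0.027225
Numerator = -0.684 − 0.0272 = -0.7112; denominator = 1 − 0.0272 = 0.9728
φ_{22} = -0.7112 / 0.9728 = -0.731

-0.731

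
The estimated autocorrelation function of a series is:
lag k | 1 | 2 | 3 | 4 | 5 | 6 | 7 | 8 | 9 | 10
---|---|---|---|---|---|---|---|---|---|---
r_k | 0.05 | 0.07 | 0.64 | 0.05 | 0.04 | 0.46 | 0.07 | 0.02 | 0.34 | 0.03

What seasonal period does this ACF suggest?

3

The largest autocorrelation is r_3 = 0.64, with weaker echoes at lags 6 (0.46) and 9 (0.34); the remaining lags stay at or below 0.07.
The dominant spike at lag 3 indicates a seasonal period of 3.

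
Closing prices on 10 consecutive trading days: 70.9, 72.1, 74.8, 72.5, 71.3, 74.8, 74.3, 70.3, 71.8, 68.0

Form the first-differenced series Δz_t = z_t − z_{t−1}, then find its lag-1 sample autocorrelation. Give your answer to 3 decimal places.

-0.269

First differences Δz: 1.2, 2.7, -2.3, -1.2, 3.5, -0.5, -4.0, 1.5, -3.8
Mean of differences = -0.3222
Numerator Σ(Δz_t−Δz̄)(Δz_{t+1}−Δz̄) = -16.0605
Denominator Σ(Δz_t−Δz̄)² = 59.7156
r_1(Δz) = -16.0605 / 59.7156 = -0.269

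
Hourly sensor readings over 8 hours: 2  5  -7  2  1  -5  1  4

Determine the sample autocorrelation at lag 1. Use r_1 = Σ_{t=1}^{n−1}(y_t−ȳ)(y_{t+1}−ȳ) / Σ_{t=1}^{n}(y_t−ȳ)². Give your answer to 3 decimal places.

Mean ȳ = (2 + 5 − 7 + 2 + 1 − 5 + 1 + 4)/8 = 0.3750
Deviations from mean: 1.6250, 4.6250, -7.3750, 1.6250, 0.6250, -5.3750, 0.6250, 3.6250
Σ(y_t−ȳ)(y_{t+1}−ȳ) = (7.5156) + (-34.1094) + (-11.9844) + (1.0156) + (-3.3594) + (-3.3594) + (2.2656) = -42.0156
Denominator Σ(y_t−ȳ)² = 123.8750
r_1 = -42.0156 / 123.8750 = -0.339

-0.339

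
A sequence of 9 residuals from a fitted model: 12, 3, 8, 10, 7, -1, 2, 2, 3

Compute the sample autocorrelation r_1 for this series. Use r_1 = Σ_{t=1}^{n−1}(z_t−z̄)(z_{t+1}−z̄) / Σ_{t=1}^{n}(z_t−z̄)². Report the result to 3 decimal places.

Mean z̄ = (12 + 3 + 8 + 10 + 7 − 1 + 2 + 2 + 3)/9 = 5.1111
Numerator Σ_{t=1}^{8}(z_t−z̄)(z_{t+1}−z̄) = 26.4321
Denominator Σ(z_t−z̄)² = 148.8889
r_1 = 26.4321 / 148.8889 = 0.178

0.178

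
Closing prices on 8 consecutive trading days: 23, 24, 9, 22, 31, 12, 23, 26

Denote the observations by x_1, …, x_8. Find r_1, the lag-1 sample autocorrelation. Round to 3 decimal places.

Mean x̄ = (23 + 24 + 9 + 22 + 31 + 12 + 23 + 26)/8 = 21.2500
Σ(x_t−x̄)(x_{t+1}−x̄) = (4.8125) + (-33.6875) + (-9.1875) + (7.3125) + (-90.1875) + (-16.1875) + (8.3125) = -128.8125
Denominator Σ(x_t−x̄)² = 367.5000
r_1 = -128.8125 / 367.5000 = -0.351

-0.351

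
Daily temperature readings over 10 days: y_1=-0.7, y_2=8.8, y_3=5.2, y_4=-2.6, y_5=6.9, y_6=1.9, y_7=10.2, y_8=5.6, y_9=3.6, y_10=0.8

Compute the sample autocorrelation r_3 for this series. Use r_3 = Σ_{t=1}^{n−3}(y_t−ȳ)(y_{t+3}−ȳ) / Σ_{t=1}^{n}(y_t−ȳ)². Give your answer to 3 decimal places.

Mean ȳ = (-0.7 + 8.8 + 5.2 − 2.6 + 6.9 + 1.9 + 10.2 + 5.6 + 3.6 + 0.8)/10 = 3.9700
Σ(y_t−ȳ)(y_{t+3}−ȳ) = (30.6819) + (14.1519) + (-2.5461) + (-40.9311) + (4.7759) + (0.7659) + (-19.7491) = -12.8507
Denominator Σ(y_t−ȳ)² = 154.3410
r_3 = -12.8507 / 154.3410 = -0.083

-0.083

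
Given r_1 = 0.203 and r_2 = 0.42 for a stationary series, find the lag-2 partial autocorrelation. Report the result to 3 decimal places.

φ_{22} = (r_2 − r_1²) / (1 − r_1²)
r_1² = (0.203)² = 0.041209
Numerator = 0.42 − 0.0412 = 0.3788; denominator = 1 − 0.0412 = 0.9588
φ_{22} = 0.3788 / 0.9588 = 0.395

0.395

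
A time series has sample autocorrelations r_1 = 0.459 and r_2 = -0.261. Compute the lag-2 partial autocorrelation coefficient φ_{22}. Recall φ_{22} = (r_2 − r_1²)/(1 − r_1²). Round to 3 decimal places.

-0.598

φ_{22} = (r_2 − r_1²) / (1 − r_1²)
r_1² = (0.459)² = 0.210681
Numerator = -0.261 − 0.2107 = -0.4717; denominator = 1 − 0.2107 = 0.7893
φ_{22} = -0.4717 / 0.7893 = -0.598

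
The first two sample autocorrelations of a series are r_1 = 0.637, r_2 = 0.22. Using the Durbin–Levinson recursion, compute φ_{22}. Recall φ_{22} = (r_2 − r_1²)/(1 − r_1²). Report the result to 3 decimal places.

φ_{22} = (r_2 − r_1²) / (1 − r_1²)
r_1² = (0.637)² = 0.405769
Numerator = 0.22 − 0.4058 = -0.1858; denominator = 1 − 0.4058 = 0.5942
φ_{22} = -0.1858 / 0.5942 = -0.313

-0.313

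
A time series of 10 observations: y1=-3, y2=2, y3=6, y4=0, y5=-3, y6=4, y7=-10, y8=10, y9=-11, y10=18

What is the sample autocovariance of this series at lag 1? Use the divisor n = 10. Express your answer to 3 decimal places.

-45.309

Mean ȳ = (-3 + 2 + 6 + 0 − 3 + 4 − 10 + 10 − 11 + 18)/10 = 1.3000
Σ_{t=1}^{9}(y_t−ȳ)(y_{t+1}−ȳ) = -453.0900
γ_1 = -453.0900 / 10 = -45.309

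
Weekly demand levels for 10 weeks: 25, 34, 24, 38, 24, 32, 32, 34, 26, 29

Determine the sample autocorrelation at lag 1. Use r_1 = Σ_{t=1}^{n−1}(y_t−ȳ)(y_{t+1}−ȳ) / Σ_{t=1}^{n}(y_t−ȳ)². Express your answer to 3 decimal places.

Mean ȳ = (25 + 34 + 24 + 38 + 24 + 32 + 32 + 34 + 26 + 29)/10 = 29.8000
Numerator Σ_{t=1}^{9}(y_t−ȳ)(y_{t+1}−ȳ) = -151.2400
Denominator Σ(y_t−ȳ)² = 217.6000
r_1 = -151.2400 / 217.6000 = -0.695

-0.695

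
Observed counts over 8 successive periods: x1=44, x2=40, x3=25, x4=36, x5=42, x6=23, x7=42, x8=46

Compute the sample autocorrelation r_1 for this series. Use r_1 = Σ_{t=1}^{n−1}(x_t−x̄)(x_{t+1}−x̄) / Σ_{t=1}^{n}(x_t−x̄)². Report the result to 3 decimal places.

Mean x̄ = (44 + 40 + 25 + 36 + 42 + 23 + 42 + 46)/8 = 37.2500
Deviations from mean: 6.7500, 2.7500, -12.2500, -1.2500, 4.7500, -14.2500, 4.7500, 8.7500
Numerator Σ_{t=1}^{7}(x_t−x̄)(x_{t+1}−x̄) = -99.5625
Denominator Σ(x_t−x̄)² = 529.5000
r_1 = -99.5625 / 529.5000 = -0.188

-0.188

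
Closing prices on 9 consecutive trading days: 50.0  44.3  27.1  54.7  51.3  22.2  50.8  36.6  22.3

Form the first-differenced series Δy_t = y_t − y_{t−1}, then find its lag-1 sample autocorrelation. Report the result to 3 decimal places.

First differences Δy: -5.7, -17.2, 27.6, -3.4, -29.1, 28.6, -14.2, -14.3
Mean of differences = -3.4625
Numerator Σ(Δy_t−Δȳ)(Δy_{t+1}−Δȳ) = -1445.5502
Denominator Σ(Δy_t−Δȳ)² = 3076.6388
r_1(Δy) = -1445.5502 / 3076.6388 = -0.470

-0.470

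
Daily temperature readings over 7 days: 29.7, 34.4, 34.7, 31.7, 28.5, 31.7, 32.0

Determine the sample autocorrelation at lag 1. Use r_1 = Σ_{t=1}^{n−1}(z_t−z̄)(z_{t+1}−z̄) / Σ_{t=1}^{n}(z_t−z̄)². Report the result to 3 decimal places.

0.079

Mean z̄ = (29.7 + 34.4 + 34.7 + 31.7 + 28.5 + 31.7 + 32.0)/7 = 31.8143
Σ(z_t−z̄)(z_{t+1}−z̄) = (-5.4669) + (7.4616) + (-0.3298) + (0.3788) + (0.3788) + (-0.0212) = 2.4012
Denominator Σ(z_t−z̄)² = 30.5286
r_1 = 2.4012 / 30.5286 = 0.079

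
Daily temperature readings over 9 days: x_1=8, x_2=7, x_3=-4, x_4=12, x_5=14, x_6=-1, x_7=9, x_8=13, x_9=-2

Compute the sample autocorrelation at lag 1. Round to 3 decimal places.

Mean x̄ = (8 + 7 − 4 + 12 + 14 − 1 + 9 + 13 − 2)/9 = 6.2222
Numerator Σ_{t=1}^{8}(x_t−x̄)(x_{t+1}−x̄) = -133.8272
Denominator Σ(x_t−x̄)² = 375.5556
r_1 = -133.8272 / 375.5556 = -0.356

-0.356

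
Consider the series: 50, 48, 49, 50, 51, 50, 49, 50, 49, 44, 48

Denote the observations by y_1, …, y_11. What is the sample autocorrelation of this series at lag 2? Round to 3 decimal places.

Mean ȳ = (50 + 48 + 49 + 50 + 51 + 50 + 49 + 50 + 49 + 44 + 48)/11 = 48.9091
Numerator Σ_{t=1}^{9}(y_t−ȳ)(y_{t+2}−ȳ) = -3.5620
Denominator Σ(y_t−ȳ)² = 34.9091
r_2 = -3.5620 / 34.9091 = -0.102

-0.102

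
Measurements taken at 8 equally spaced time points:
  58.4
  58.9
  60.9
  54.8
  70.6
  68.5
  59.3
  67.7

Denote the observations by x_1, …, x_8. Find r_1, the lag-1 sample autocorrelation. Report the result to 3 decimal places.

Mean x̄ = (58.4 + 58.9 + 60.9 + 54.8 + 70.6 + 68.5 + 59.3 + 67.7)/8 = 62.3875
Deviations from mean: -3.9875, -3.4875, -1.4875, -7.5875, 8.2125, 6.1125, -3.0875, 5.3125
Σ(x_t−x̄)(x_{t+1}−x̄) = (13.9064) + (5.1877) + (11.2864) + (-62.3123) + (50.1989) + (-18.8723) + (-16.4023) = -17.0077
Denominator Σ(x_t−x̄)² = 230.4088
r_1 = -17.0077 / 230.4088 = -0.074

-0.074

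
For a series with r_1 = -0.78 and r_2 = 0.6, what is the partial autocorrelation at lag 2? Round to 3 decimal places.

φ_{22} = (r_2 − r_1²) / (1 − r_1²)
r_1² = (-0.78)² = 0.6084
Numerator = 0.6 − 0.6084 = -0.0084; denominator = 1 − 0.6084 = 0.3916
φ_{22} = -0.0084 / 0.3916 = -0.021

-0.021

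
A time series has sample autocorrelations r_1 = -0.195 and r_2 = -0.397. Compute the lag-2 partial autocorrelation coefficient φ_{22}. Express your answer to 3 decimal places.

-0.452

φ_{22} = (r_2 − r_1²) / (1 − r_1²)
r_1² = (-0.195)² = 0.038025
Numerator = -0.397 − 0.0380 = -0.4350; denominator = 1 − 0.0380 = 0.9620
φ_{22} = -0.4350 / 0.9620 = -0.452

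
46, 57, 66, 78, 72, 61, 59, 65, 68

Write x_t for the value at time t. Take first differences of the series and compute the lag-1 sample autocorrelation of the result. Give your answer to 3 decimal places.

0.406

First differences Δx: 11, 9, 12, -6, -11, -2, 6, 3
Mean of differences = 2.7500
Numerator Σ(Δx_t−Δx̄)(Δx_{t+1}−Δx̄) = 199.4375
Denominator Σ(Δx_t−Δx̄)² = 491.5000
r_1(Δx) = 199.4375 / 491.5000 = 0.406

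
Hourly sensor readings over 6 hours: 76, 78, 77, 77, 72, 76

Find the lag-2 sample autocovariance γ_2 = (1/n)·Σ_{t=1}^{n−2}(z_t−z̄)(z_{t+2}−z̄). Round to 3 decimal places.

Mean z̄ = (76 + 78 + 77 + 77 + 72 + 76)/6 = 76.0000
Deviations: 0.0000, 2.0000, 1.0000, 1.0000, -4.0000, 0.0000
Σ_{t=1}^{4}(z_t−z̄)(z_{t+2}−z̄) = -2.0000
γ_2 = -2.0000 / 6 = -0.333

-0.333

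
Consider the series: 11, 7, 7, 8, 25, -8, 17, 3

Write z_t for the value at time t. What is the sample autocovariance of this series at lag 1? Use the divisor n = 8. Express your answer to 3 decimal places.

-58.695

Mean z̄ = (11 + 7 + 7 + 8 + 25 − 8 + 17 + 3)/8 = 8.7500
Deviations: 2.2500, -1.7500, -1.7500, -0.7500, 16.2500, -16.7500, 8.2500, -5.7500
Σ_{t=1}^{7}(z_t−z̄)(z_{t+1}−z̄) = -469.5625
γ_1 = -469.5625 / 8 = -58.695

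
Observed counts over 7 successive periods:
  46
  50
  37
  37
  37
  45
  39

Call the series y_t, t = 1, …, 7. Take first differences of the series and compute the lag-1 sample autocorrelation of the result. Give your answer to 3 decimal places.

-0.387

First differences Δy: 4, -13, 0, 0, 8, -6
Mean of differences = -1.1667
Numerator Σ(Δy_t−Δȳ)(Δy_{t+1}−Δȳ) = -107.1944
Denominator Σ(Δy_t−Δȳ)² = 276.8333
r_1(Δy) = -107.1944 / 276.8333 = -0.387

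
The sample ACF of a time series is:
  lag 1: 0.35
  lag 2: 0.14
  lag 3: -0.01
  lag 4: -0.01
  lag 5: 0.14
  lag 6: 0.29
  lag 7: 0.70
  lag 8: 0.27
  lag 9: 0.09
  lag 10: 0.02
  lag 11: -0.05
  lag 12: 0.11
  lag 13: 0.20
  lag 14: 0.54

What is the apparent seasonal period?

7

The largest autocorrelation is r_7 = 0.70, with a weaker echo at lag 14 (0.54); the remaining lags stay at or below 0.35. The elevated value at lag 1 (0.35), dropping to 0.14 at lag 2, reflects decaying short-term dependence rather than seasonality.
The dominant spike at lag 7 indicates a seasonal period of 7.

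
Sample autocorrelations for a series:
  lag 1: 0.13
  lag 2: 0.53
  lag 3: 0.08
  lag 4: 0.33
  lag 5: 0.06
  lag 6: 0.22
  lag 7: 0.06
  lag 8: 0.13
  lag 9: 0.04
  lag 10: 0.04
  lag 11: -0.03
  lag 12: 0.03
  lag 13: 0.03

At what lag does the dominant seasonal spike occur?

The largest autocorrelation is r_2 = 0.53, with weaker echoes at lags 4 (0.33) and 6 (0.22); the remaining lags stay at or below 0.13.
The dominant spike at lag 2 indicates a seasonal period of 2.

2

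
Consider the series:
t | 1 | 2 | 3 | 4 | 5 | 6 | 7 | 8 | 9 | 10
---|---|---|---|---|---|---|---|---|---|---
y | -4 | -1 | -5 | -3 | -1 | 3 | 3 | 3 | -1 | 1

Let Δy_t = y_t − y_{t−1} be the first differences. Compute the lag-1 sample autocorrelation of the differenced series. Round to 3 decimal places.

First differences Δy: 3, -4, 2, 2, 4, 0, 0, -4, 2
Mean of differences = 0.5556
Numerator Σ(Δy_t−Δȳ)(Δy_{t+1}−Δȳ) = -16.3086
Denominator Σ(Δy_t−Δȳ)² = 66.2222
r_1(Δy) = -16.3086 / 66.2222 = -0.246

-0.246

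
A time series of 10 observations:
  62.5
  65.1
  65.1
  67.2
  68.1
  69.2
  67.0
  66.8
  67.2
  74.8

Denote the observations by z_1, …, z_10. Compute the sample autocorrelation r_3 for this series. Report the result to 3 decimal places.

Mean z̄ = (62.5 + 65.1 + 65.1 + 67.2 + 68.1 + 69.2 + 67.0 + 66.8 + 67.2 + 74.8)/10 = 67.3000
Σ(z_t−z̄)(z_{t+3}−z̄) = (0.4800) + (-1.7600) + (-4.1800) + (0.0300) + (-0.4000) + (-0.1900) + (-2.2500) = -8.2700
Denominator Σ(z_t−z̄)² = 93.5800
r_3 = -8.2700 / 93.5800 = -0.088

-0.088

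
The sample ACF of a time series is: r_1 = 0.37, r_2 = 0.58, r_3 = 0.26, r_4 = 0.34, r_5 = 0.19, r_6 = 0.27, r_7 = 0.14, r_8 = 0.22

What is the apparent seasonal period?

2

The largest autocorrelation is r_2 = 0.58; the remaining lags stay at or below 0.37.
The dominant spike at lag 2 indicates a seasonal period of 2.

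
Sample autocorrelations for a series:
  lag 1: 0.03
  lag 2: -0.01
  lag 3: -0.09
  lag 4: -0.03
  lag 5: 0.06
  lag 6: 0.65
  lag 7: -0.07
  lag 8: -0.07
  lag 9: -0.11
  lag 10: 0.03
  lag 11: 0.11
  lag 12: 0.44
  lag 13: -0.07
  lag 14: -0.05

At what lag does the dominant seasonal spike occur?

The largest autocorrelation is r_6 = 0.65, with a weaker echo at lag 12 (0.44); the remaining lags stay at or below 0.11.
The dominant spike at lag 6 indicates a seasonal period of 6.

6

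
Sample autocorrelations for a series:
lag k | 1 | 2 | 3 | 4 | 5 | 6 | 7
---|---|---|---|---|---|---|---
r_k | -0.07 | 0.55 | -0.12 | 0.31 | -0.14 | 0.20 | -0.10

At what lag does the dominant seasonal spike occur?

2

The largest autocorrelation is r_2 = 0.55, with weaker echoes at lags 4 (0.31) and 6 (0.20); the remaining lags stay at or below -0.07.
The dominant spike at lag 2 indicates a seasonal period of 2.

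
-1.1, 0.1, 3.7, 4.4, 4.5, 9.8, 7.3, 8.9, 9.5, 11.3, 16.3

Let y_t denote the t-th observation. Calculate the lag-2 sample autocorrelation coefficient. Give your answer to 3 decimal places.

Mean ȳ = (-1.1 + 0.1 + 3.7 + 4.4 + 4.5 + 9.8 + 7.3 + 8.9 + 9.5 + 11.3 + 16.3)/11 = 6.7909
Numerator Σ_{t=1}^{9}(y_t−ȳ)(y_{t+2}−ȳ) = 82.1044
Denominator Σ(y_t−ȳ)² = 259.4091
r_2 = 82.1044 / 259.4091 = 0.317

0.317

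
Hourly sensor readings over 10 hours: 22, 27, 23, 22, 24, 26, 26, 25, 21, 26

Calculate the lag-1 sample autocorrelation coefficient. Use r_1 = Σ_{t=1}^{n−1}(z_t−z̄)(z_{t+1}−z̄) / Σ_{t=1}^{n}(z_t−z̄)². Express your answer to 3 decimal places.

Mean z̄ = (22 + 27 + 23 + 22 + 24 + 26 + 26 + 25 + 21 + 26)/10 = 24.2000
Numerator Σ_{t=1}^{9}(z_t−z̄)(z_{t+1}−z̄) = -10.4400
Denominator Σ(z_t−z̄)² = 39.6000
r_1 = -10.4400 / 39.6000 = -0.264

-0.264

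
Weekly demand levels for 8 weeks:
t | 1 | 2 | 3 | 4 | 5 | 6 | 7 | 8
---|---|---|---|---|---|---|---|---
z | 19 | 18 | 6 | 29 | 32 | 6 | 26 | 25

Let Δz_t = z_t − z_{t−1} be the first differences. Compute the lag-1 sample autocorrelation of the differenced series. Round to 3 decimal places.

First differences Δz: -1, -12, 23, 3, -26, 20, -1
Mean of differences = 0.8571
Numerator Σ(Δz_t−Δz̄)(Δz_{t+1}−Δz̄) = -820.5918
Denominator Σ(Δz_t−Δz̄)² = 1754.8571
r_1(Δz) = -820.5918 / 1754.8571 = -0.468

-0.468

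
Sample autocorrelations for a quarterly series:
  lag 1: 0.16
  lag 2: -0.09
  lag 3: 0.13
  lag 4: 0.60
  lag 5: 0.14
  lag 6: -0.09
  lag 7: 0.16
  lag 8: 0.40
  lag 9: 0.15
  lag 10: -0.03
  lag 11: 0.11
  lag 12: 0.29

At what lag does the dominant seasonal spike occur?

The largest autocorrelation is r_4 = 0.60, with weaker echoes at lags 8 (0.40) and 12 (0.29); the remaining lags stay at or below 0.16.
The dominant spike at lag 4 indicates a seasonal period of 4.

4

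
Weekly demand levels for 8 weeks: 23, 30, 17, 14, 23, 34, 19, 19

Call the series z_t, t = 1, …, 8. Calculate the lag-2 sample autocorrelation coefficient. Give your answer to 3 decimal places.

Mean z̄ = (23 + 30 + 17 + 14 + 23 + 34 + 19 + 19)/8 = 22.3750
Deviations from mean: 0.6250, 7.6250, -5.3750, -8.3750, 0.6250, 11.6250, -3.3750, -3.3750
Numerator Σ_{t=1}^{6}(z_t−z̄)(z_{t+2}−z̄) = -209.2813
Denominator Σ(z_t−z̄)² = 315.8750
r_2 = -209.2813 / 315.8750 = -0.663

-0.663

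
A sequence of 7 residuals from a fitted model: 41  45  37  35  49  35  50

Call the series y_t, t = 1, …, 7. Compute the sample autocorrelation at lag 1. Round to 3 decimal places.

-0.569

Mean ȳ = (41 + 45 + 37 + 35 + 49 + 35 + 50)/7 = 41.7143
Σ(y_t−ȳ)(y_{t+1}−ȳ) = (-2.3469) + (-15.4898) + (31.6531) + (-48.9184) + (-48.9184) + (-55.6327) = -139.6531
Denominator Σ(y_t−ȳ)² = 245.4286
r_1 = -139.6531 / 245.4286 = -0.569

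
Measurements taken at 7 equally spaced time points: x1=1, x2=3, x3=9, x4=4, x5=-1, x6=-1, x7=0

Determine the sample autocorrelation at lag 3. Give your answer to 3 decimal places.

Mean x̄ = (1 + 3 + 9 + 4 − 1 − 1 + 0)/7 = 2.1429
Deviations from mean: -1.1429, 0.8571, 6.8571, 1.8571, -3.1429, -3.1429, -2.1429
Numerator Σ_{t=1}^{4}(x_t−x̄)(x_{t+3}−x̄) = -30.3469
Denominator Σ(x_t−x̄)² = 76.8571
r_3 = -30.3469 / 76.8571 = -0.395

-0.395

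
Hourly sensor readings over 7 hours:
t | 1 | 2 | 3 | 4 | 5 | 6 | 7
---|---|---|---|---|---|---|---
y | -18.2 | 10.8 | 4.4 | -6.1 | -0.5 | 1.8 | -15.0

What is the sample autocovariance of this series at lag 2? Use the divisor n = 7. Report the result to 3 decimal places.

-25.718

Mean ȳ = (-18.2 + 10.8 + 4.4 − 6.1 − 0.5 + 1.8 − 15.0)/7 = -3.2571
Deviations: -14.9429, 14.0571, 7.6571, -2.8429, 2.7571, 5.0571, -11.7429
Σ_{t=1}^{5}(y_t−ȳ)(y_{t+2}−ȳ) = -180.0237
γ_2 = -180.0237 / 7 = -25.718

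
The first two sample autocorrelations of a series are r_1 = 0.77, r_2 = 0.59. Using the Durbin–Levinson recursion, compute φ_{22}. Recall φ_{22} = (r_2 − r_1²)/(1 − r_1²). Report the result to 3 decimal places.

φ_{22} = (r_2 − r_1²) / (1 − r_1²)
r_1² = (0.77)² = 0.5929
Numerator = 0.59 − 0.5929 = -0.0029; denominator = 1 − 0.5929 = 0.4071
φ_{22} = -0.0029 / 0.4071 = -0.007

-0.007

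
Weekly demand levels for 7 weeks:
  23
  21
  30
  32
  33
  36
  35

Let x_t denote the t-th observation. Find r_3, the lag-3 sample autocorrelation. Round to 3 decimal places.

-0.152

Mean x̄ = (23 + 21 + 30 + 32 + 33 + 36 + 35)/7 = 30.0000
Deviations from mean: -7.0000, -9.0000, 0.0000, 2.0000, 3.0000, 6.0000, 5.0000
Σ(x_t−x̄)(x_{t+3}−x̄) = (-14.0000) + (-27.0000) + (0.0000) + (10.0000) = -31.0000
Denominator Σ(x_t−x̄)² = 204.0000
r_3 = -31.0000 / 204.0000 = -0.152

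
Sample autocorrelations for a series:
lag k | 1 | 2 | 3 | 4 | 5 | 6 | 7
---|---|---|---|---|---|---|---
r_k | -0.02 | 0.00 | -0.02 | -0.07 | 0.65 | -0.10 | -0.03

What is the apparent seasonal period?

The largest autocorrelation is r_5 = 0.65; the remaining lags stay at or below 0.00.
The dominant spike at lag 5 indicates a seasonal period of 5.

5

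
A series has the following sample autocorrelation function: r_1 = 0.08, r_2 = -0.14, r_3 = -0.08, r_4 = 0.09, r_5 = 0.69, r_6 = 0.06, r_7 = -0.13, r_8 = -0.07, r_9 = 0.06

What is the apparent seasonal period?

The largest autocorrelation is r_5 = 0.69; the remaining lags stay at or below 0.09.
The dominant spike at lag 5 indicates a seasonal period of 5.

5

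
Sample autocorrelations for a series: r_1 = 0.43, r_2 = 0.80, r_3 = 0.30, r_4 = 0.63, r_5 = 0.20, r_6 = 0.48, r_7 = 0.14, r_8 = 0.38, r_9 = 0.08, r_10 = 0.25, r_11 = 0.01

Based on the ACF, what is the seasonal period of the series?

2

The largest autocorrelation is r_2 = 0.80, with weaker echoes at lags 4 (0.63) and 6 (0.48); the remaining lags stay at or below 0.43.
The dominant spike at lag 2 indicates a seasonal period of 2.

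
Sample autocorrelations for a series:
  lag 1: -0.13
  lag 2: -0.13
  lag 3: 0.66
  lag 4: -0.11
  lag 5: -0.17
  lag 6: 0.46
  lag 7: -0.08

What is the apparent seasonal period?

3

The largest autocorrelation is r_3 = 0.66, with a weaker echo at lag 6 (0.46); the remaining lags stay at or below -0.08.
The dominant spike at lag 3 indicates a seasonal period of 3.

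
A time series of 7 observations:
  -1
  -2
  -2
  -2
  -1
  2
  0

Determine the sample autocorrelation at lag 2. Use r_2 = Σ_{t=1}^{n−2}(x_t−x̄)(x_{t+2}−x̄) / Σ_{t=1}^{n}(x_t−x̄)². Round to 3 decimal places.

Mean x̄ = (-1 − 2 − 2 − 2 − 1 + 2 + 0)/7 = -0.8571
Deviations from mean: -0.1429, -1.1429, -1.1429, -1.1429, -0.1429, 2.8571, 0.8571
Numerator Σ_{t=1}^{5}(x_t−x̄)(x_{t+2}−x̄) = -1.7551
Denominator Σ(x_t−x̄)² = 12.8571
r_2 = -1.7551 / 12.8571 = -0.137

-0.137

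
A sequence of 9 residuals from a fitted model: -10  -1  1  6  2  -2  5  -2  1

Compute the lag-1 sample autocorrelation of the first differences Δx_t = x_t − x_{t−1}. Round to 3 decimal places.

First differences Δx: 9, 2, 5, -4, -4, 7, -7, 3
Mean of differences = 1.3750
Numerator Σ(Δx_t−Δx̄)(Δx_{t+1}−Δx̄) = -74.5156
Denominator Σ(Δx_t−Δx̄)² = 233.8750
r_1(Δx) = -74.5156 / 233.8750 = -0.319

-0.319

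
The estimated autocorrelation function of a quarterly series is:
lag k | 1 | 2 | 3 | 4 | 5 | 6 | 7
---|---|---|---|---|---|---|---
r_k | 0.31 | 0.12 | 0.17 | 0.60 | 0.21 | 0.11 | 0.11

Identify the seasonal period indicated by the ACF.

4

The largest autocorrelation is r_4 = 0.60; the remaining lags stay at or below 0.31. The elevated value at lag 1 (0.31), dropping to 0.12 at lag 2, reflects decaying short-term dependence rather than seasonality.
The dominant spike at lag 4 indicates a seasonal period of 4.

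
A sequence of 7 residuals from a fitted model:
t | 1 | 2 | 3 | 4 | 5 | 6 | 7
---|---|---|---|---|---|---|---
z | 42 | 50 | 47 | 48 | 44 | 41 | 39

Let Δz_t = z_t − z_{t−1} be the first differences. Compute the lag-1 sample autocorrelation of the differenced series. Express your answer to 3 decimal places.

-0.175

First differences Δz: 8, -3, 1, -4, -3, -2
Mean of differences = -0.5000
Numerator Σ(Δz_t−Δz̄)(Δz_{t+1}−Δz̄) = -17.7500
Denominator Σ(Δz_t−Δz̄)² = 101.5000
r_1(Δz) = -17.7500 / 101.5000 = -0.175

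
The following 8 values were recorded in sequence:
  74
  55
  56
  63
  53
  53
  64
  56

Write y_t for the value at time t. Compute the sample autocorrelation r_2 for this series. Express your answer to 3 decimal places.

Mean ȳ = (74 + 55 + 56 + 63 + 53 + 53 + 64 + 56)/8 = 59.2500
Σ(y_t−ȳ)(y_{t+2}−ȳ) = (-47.9375) + (-15.9375) + (20.3125) + (-23.4375) + (-29.6875) + (20.3125) = -76.3750
Denominator Σ(y_t−ȳ)² = 371.5000
r_2 = -76.3750 / 371.5000 = -0.206

-0.206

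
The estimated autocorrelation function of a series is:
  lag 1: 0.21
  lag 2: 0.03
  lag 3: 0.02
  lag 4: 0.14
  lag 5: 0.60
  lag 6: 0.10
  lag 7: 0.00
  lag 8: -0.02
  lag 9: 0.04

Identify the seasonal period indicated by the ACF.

5

The largest autocorrelation is r_5 = 0.60; the remaining lags stay at or below 0.21. The elevated value at lag 1 (0.21), dropping to 0.03 at lag 2, reflects decaying short-term dependence rather than seasonality.
The dominant spike at lag 5 indicates a seasonal period of 5.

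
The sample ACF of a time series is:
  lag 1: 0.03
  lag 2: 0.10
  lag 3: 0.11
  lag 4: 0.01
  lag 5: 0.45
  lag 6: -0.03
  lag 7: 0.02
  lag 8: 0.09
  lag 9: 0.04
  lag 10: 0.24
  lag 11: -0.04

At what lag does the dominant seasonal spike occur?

The largest autocorrelation is r_5 = 0.45, with a weaker echo at lag 10 (0.24); the remaining lags stay at or below 0.11.
The dominant spike at lag 5 indicates a seasonal period of 5.

5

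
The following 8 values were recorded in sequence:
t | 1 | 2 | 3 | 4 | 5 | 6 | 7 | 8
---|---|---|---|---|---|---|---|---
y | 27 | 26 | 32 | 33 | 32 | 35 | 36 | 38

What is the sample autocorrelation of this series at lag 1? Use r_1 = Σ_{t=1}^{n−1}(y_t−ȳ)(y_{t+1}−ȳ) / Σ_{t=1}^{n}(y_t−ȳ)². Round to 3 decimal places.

Mean ȳ = (27 + 26 + 32 + 33 + 32 + 35 + 36 + 38)/8 = 32.3750
Deviations from mean: -5.3750, -6.3750, -0.3750, 0.6250, -0.3750, 2.6250, 3.6250, 5.6250
Σ(y_t−ȳ)(y_{t+1}−ȳ) = (34.2656) + (2.3906) + (-0.2344) + (-0.2344) + (-0.9844) + (9.5156) + (20.3906) = 65.1094
Denominator Σ(y_t−ȳ)² = 121.8750
r_1 = 65.1094 / 121.8750 = 0.534

0.534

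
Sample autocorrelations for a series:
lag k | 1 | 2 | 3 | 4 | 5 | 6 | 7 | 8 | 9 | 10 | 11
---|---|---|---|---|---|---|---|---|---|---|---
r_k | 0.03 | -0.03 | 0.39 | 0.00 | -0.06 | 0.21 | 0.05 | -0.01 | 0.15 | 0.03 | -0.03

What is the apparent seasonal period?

The largest autocorrelation is r_3 = 0.39, with weaker echoes at lags 6 (0.21) and 9 (0.15); the remaining lags stay at or below 0.05.
The dominant spike at lag 3 indicates a seasonal period of 3.

3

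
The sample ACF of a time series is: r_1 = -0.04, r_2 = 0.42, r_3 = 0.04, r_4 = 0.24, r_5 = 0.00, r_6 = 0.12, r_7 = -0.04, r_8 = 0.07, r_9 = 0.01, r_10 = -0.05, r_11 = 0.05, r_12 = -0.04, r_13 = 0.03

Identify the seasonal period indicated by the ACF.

2

The largest autocorrelation is r_2 = 0.42, with a weaker echo at lag 4 (0.24); the remaining lags stay at or below 0.12.
The dominant spike at lag 2 indicates a seasonal period of 2.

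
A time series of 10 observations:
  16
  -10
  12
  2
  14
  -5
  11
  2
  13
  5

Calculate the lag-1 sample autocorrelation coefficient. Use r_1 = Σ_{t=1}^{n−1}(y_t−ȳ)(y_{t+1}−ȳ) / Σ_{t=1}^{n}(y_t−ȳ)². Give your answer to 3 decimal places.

-0.746

Mean ȳ = (16 − 10 + 12 + 2 + 14 − 5 + 11 + 2 + 13 + 5)/10 = 6.0000
Numerator Σ_{t=1}^{9}(y_t−ȳ)(y_{t+1}−ȳ) = -510.0000
Denominator Σ(y_t−ȳ)² = 684.0000
r_1 = -510.0000 / 684.0000 = -0.746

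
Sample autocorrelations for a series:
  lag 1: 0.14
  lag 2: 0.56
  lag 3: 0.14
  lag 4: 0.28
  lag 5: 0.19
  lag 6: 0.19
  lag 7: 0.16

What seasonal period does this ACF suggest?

The largest autocorrelation is r_2 = 0.56, with a weaker echo at lag 4 (0.28); the remaining lags stay at or below 0.19.
The dominant spike at lag 2 indicates a seasonal period of 2.

2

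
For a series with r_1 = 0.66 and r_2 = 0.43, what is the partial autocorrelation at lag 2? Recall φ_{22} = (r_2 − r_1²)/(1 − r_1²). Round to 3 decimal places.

-0.010

φ_{22} = (r_2 − r_1²) / (1 − r_1²)
r_1² = (0.66)² = 0.4356
Numerator = 0.43 − 0.4356 = -0.0056; denominator = 1 − 0.4356 = 0.5644
φ_{22} = -0.0056 / 0.5644 = -0.010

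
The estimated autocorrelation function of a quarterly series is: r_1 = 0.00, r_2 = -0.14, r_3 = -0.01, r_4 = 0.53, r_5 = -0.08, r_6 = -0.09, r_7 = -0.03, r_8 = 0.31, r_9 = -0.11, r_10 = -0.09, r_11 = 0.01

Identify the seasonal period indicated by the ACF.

The largest autocorrelation is r_4 = 0.53, with a weaker echo at lag 8 (0.31); the remaining lags stay at or below 0.01.
The dominant spike at lag 4 indicates a seasonal period of 4.

4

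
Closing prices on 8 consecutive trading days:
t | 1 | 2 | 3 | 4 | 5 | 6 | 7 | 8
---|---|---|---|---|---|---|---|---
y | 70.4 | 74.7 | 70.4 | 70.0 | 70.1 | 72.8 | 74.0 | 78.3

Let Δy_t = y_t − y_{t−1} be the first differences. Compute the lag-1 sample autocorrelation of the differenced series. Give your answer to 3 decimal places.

First differences Δy: 4.3, -4.3, -0.4, 0.1, 2.7, 1.2, 4.3
Mean of differences = 1.1286
Numerator Σ(Δy_t−Δȳ)(Δy_{t+1}−Δȳ) = -8.6237
Denominator Σ(Δy_t−Δȳ)² = 55.4543
r_1(Δy) = -8.6237 / 55.4543 = -0.156

-0.156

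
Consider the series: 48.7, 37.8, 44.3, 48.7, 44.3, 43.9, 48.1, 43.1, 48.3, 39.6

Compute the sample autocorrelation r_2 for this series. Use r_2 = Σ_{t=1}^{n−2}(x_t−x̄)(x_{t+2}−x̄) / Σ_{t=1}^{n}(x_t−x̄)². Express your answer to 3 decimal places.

Mean x̄ = (48.7 + 37.8 + 44.3 + 48.7 + 44.3 + 43.9 + 48.1 + 43.1 + 48.3 + 39.6)/10 = 44.6800
Numerator Σ_{t=1}^{8}(x_t−x̄)(x_{t+2}−x̄) = -11.8368
Denominator Σ(x_t−x̄)² = 133.6560
r_2 = -11.8368 / 133.6560 = -0.089

-0.089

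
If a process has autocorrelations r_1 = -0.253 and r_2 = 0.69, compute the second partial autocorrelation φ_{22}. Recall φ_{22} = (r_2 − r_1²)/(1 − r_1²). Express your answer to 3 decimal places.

0.669

φ_{22} = (r_2 − r_1²) / (1 − r_1²)
r_1² = (-0.253)² = 0.064009
Numerator = 0.69 − 0.0640 = 0.6260; denominator = 1 − 0.0640 = 0.9360
φ_{22} = 0.6260 / 0.9360 = 0.669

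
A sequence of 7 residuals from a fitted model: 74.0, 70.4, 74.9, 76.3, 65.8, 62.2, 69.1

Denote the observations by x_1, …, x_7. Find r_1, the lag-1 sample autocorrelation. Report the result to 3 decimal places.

0.302

Mean x̄ = (74.0 + 70.4 + 74.9 + 76.3 + 65.8 + 62.2 + 69.1)/7 = 70.3857
Σ(x_t−x̄)(x_{t+1}−x̄) = (0.0516) + (0.0645) + (26.6988) + (-27.1212) + (37.5373) + (10.5245) = 47.7555
Denominator Σ(x_t−x̄)² = 158.1086
r_1 = 47.7555 / 158.1086 = 0.302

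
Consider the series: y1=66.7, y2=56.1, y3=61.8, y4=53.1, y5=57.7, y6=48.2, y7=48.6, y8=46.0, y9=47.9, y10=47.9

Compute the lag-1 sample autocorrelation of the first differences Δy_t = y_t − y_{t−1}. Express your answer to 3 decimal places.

First differences Δy: -10.6, 5.7, -8.7, 4.6, -9.5, 0.4, -2.6, 1.9, 0.0
Mean of differences = -2.0889
Numerator Σ(Δy_t−Δȳ)(Δy_{t+1}−Δȳ) = -225.0023
Denominator Σ(Δy_t−Δȳ)² = 303.2089
r_1(Δy) = -225.0023 / 303.2089 = -0.742

-0.742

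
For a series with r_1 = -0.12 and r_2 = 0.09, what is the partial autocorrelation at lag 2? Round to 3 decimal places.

0.077

φ_{22} = (r_2 − r_1²) / (1 − r_1²)
r_1² = (-0.12)² = 0.0144
Numerator = 0.09 − 0.0144 = 0.0756; denominator = 1 − 0.0144 = 0.9856
φ_{22} = 0.0756 / 0.9856 = 0.077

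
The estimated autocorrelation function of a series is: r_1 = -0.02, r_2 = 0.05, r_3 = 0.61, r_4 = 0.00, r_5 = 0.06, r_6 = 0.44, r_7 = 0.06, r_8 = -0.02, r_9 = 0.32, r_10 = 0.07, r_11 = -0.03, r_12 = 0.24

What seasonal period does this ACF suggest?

The largest autocorrelation is r_3 = 0.61, with weaker echoes at lags 6 (0.44), 9 (0.32) and 12 (0.24); the remaining lags stay at or below 0.07.
The dominant spike at lag 3 indicates a seasonal period of 3.

3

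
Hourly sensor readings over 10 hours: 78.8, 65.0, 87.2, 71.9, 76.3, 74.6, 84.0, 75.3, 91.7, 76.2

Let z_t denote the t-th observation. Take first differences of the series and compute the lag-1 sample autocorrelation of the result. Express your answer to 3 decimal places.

-0.749

First differences Δz: -13.8, 22.2, -15.3, 4.4, -1.7, 9.4, -8.7, 16.4, -15.5
Mean of differences = -0.2889
Numerator Σ(Δz_t−Δz̄)(Δz_{t+1}−Δz̄) = -1207.8301
Denominator Σ(Δz_t−Δz̄)² = 1612.1289
r_1(Δz) = -1207.8301 / 1612.1289 = -0.749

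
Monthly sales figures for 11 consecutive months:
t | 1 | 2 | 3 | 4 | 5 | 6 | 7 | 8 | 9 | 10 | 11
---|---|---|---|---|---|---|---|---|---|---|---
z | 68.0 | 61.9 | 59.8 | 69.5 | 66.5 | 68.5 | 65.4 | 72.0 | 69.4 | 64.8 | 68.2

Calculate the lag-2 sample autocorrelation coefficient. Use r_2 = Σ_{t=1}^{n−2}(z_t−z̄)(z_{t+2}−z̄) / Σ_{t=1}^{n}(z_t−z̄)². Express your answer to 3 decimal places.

-0.125

Mean z̄ = (68.0 + 61.9 + 59.8 + 69.5 + 66.5 + 68.5 + 65.4 + 72.0 + 69.4 + 64.8 + 68.2)/11 = 66.7273
Numerator Σ_{t=1}^{9}(z_t−z̄)(z_{t+2}−z̄) = -15.8360
Denominator Σ(z_t−z̄)² = 126.3818
r_2 = -15.8360 / 126.3818 = -0.125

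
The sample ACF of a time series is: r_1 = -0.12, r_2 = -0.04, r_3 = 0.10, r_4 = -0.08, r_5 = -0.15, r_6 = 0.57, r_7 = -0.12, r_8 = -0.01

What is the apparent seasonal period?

6

The largest autocorrelation is r_6 = 0.57; the remaining lags stay at or below 0.10.
The dominant spike at lag 6 indicates a seasonal period of 6.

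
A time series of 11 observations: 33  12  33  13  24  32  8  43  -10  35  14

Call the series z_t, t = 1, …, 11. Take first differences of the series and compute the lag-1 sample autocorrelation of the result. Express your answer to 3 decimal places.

-0.843

First differences Δz: -21, 21, -20, 11, 8, -24, 35, -53, 45, -21
Mean of differences = -1.9000
Numerator Σ(Δz_t−Δz̄)(Δz_{t+1}−Δz̄) = -7169.9100
Denominator Σ(Δz_t−Δz̄)² = 8506.9000
r_1(Δz) = -7169.9100 / 8506.9000 = -0.843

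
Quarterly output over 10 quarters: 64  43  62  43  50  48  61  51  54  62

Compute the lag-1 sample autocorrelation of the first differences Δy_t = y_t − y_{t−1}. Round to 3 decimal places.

-0.685

First differences Δy: -21, 19, -19, 7, -2, 13, -10, 3, 8
Mean of differences = -0.2222
Numerator Σ(Δy_t−Δȳ)(Δy_{t+1}−Δȳ) = -1066.6049
Denominator Σ(Δy_t−Δȳ)² = 1557.5556
r_1(Δy) = -1066.6049 / 1557.5556 = -0.685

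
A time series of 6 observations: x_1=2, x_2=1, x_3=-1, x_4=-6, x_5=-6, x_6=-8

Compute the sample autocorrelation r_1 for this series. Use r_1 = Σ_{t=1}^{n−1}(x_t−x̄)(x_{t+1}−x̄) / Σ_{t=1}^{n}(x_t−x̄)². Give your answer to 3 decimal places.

0.523

Mean x̄ = (2 + 1 − 1 − 6 − 6 − 8)/6 = -3.0000
Numerator Σ_{t=1}^{5}(x_t−x̄)(x_{t+1}−x̄) = 46.0000
Denominator Σ(x_t−x̄)² = 88.0000
r_1 = 46.0000 / 88.0000 = 0.523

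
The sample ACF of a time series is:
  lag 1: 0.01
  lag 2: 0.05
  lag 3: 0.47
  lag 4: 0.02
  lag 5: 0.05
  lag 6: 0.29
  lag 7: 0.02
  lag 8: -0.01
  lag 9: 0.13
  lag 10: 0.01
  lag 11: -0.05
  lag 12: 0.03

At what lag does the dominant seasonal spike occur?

3

The largest autocorrelation is r_3 = 0.47, with a weaker echo at lag 6 (0.29); the remaining lags stay at or below 0.13.
The dominant spike at lag 3 indicates a seasonal period of 3.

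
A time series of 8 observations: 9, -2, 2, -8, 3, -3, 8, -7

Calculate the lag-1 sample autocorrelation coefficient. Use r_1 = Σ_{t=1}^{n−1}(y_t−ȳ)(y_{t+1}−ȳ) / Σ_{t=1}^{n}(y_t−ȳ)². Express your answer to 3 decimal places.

-0.533

Mean ȳ = (9 − 2 + 2 − 8 + 3 − 3 + 8 − 7)/8 = 0.2500
Deviations from mean: 8.7500, -2.2500, 1.7500, -8.2500, 2.7500, -3.2500, 7.7500, -7.2500
Numerator Σ_{t=1}^{7}(y_t−ȳ)(y_{t+1}−ȳ) = -151.0625
Denominator Σ(y_t−ȳ)² = 283.5000
r_1 = -151.0625 / 283.5000 = -0.533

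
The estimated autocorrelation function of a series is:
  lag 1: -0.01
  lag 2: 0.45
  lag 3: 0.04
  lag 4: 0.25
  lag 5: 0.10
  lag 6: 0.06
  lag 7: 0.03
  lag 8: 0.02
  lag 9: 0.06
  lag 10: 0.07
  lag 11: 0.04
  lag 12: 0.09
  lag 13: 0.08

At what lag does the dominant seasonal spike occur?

The largest autocorrelation is r_2 = 0.45, with a weaker echo at lag 4 (0.25); the remaining lags stay at or below 0.10.
The dominant spike at lag 2 indicates a seasonal period of 2.

2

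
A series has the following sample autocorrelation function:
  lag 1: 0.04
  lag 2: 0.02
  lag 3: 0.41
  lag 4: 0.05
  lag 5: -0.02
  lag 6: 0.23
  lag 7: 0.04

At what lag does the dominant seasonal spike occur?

The largest autocorrelation is r_3 = 0.41, with a weaker echo at lag 6 (0.23); the remaining lags stay at or below 0.05.
The dominant spike at lag 3 indicates a seasonal period of 3.

3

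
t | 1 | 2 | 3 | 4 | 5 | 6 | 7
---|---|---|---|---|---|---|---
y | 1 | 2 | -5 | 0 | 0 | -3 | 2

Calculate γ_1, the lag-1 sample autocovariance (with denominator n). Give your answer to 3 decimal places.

Mean ȳ = (1 + 2 − 5 + 0 + 0 − 3 + 2)/7 = -0.4286
Σ_{t=1}^{6}(y_t−ȳ)(y_{t+1}−ȳ) = -16.7551
γ_1 = -16.7551 / 7 = -2.394

-2.394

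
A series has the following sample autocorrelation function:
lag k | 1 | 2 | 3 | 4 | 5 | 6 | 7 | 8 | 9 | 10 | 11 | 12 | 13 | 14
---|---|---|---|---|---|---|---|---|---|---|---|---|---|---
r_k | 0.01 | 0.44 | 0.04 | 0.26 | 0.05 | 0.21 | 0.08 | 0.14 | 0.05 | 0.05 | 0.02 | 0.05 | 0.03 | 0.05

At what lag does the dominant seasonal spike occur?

2

The largest autocorrelation is r_2 = 0.44, with weaker echoes at lags 4 (0.26) and 6 (0.21); the remaining lags stay at or below 0.14.
The dominant spike at lag 2 indicates a seasonal period of 2.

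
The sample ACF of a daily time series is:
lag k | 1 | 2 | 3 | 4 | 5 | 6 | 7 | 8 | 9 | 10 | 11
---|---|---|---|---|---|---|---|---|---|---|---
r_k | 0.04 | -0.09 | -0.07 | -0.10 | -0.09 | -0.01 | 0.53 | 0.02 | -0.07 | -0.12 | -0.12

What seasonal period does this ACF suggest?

The largest autocorrelation is r_7 = 0.53; the remaining lags stay at or below 0.04.
The dominant spike at lag 7 indicates a seasonal period of 7.

7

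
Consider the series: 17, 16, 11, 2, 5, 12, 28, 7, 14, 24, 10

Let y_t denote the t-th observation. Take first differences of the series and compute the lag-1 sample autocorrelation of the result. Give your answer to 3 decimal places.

First differences Δy: -1, -5, -9, 3, 7, 16, -21, 7, 10, -14
Mean of differences = -0.7000
Numerator Σ(Δy_t−Δȳ)(Δy_{t+1}−Δȳ) = -391.8900
Denominator Σ(Δy_t−Δȳ)² = 1202.1000
r_1(Δy) = -391.8900 / 1202.1000 = -0.326

-0.326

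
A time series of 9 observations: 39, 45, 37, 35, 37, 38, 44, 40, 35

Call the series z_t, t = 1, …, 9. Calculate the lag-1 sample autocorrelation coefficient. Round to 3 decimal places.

Mean z̄ = (39 + 45 + 37 + 35 + 37 + 38 + 44 + 40 + 35)/9 = 38.8889
Numerator Σ_{t=1}^{8}(z_t−z̄)(z_{t+1}−z̄) = 2.3210
Denominator Σ(z_t−z̄)² = 102.8889
r_1 = 2.3210 / 102.8889 = 0.023

0.023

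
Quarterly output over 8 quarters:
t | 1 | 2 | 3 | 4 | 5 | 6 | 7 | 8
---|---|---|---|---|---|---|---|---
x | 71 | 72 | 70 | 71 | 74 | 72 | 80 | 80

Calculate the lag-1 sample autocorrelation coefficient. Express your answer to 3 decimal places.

Mean x̄ = (71 + 72 + 70 + 71 + 74 + 72 + 80 + 80)/8 = 73.7500
Deviations from mean: -2.7500, -1.7500, -3.7500, -2.7500, 0.2500, -1.7500, 6.2500, 6.2500
Σ(x_t−x̄)(x_{t+1}−x̄) = (4.8125) + (6.5625) + (10.3125) + (-0.6875) + (-0.4375) + (-10.9375) + (39.0625) = 48.6875
Denominator Σ(x_t−x̄)² = 113.5000
r_1 = 48.6875 / 113.5000 = 0.429

0.429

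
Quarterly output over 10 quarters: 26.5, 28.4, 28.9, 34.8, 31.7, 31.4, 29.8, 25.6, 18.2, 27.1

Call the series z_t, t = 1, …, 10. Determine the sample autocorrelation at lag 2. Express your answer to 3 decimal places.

0.041

Mean z̄ = (26.5 + 28.4 + 28.9 + 34.8 + 31.7 + 31.4 + 29.8 + 25.6 + 18.2 + 27.1)/10 = 28.2400
Numerator Σ_{t=1}^{8}(z_t−z̄)(z_{t+2}−z̄) = 7.3168
Denominator Σ(z_t−z̄)² = 179.9840
r_2 = 7.3168 / 179.9840 = 0.041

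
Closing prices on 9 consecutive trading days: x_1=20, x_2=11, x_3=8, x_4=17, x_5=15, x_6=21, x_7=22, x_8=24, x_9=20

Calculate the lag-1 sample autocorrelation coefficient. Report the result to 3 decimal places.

Mean x̄ = (20 + 11 + 8 + 17 + 15 + 21 + 22 + 24 + 20)/9 = 17.5556
Numerator Σ_{t=1}^{8}(x_t−x̄)(x_{t+1}−x̄) = 104.2469
Denominator Σ(x_t−x̄)² = 226.2222
r_1 = 104.2469 / 226.2222 = 0.461

0.461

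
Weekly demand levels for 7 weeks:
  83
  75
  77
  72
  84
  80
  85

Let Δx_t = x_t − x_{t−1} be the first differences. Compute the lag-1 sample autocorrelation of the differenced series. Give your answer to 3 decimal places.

-0.562

First differences Δx: -8, 2, -5, 12, -4, 5
Mean of differences = 0.3333
Numerator Σ(Δx_t−Δx̄)(Δx_{t+1}−Δx̄) = -155.7778
Denominator Σ(Δx_t−Δx̄)² = 277.3333
r_1(Δx) = -155.7778 / 277.3333 = -0.562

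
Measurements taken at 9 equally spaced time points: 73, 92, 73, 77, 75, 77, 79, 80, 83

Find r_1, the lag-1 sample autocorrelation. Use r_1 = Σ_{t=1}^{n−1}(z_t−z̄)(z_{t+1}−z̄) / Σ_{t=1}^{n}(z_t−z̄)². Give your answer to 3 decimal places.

Mean z̄ = (73 + 92 + 73 + 77 + 75 + 77 + 79 + 80 + 83)/9 = 78.7778
Numerator Σ_{t=1}^{8}(z_t−z̄)(z_{t+1}−z̄) = -124.0494
Denominator Σ(z_t−z̄)² = 281.5556
r_1 = -124.0494 / 281.5556 = -0.441

-0.441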